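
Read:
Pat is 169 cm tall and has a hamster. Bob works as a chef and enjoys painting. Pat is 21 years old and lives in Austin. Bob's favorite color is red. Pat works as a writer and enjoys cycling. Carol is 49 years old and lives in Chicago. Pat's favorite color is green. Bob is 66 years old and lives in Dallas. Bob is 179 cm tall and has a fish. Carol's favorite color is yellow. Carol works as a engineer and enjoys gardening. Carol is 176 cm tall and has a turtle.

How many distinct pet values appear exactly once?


Unique pet values: 3

3


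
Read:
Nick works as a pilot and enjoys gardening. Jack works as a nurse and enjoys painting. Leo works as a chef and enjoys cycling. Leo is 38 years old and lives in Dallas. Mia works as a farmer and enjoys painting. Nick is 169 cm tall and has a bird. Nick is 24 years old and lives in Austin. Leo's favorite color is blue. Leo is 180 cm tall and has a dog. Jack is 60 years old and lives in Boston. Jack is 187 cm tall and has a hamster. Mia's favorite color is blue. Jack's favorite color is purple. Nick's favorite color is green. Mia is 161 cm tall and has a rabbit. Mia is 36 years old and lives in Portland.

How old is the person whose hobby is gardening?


Person with hobby=gardening is Nick, age 24

24


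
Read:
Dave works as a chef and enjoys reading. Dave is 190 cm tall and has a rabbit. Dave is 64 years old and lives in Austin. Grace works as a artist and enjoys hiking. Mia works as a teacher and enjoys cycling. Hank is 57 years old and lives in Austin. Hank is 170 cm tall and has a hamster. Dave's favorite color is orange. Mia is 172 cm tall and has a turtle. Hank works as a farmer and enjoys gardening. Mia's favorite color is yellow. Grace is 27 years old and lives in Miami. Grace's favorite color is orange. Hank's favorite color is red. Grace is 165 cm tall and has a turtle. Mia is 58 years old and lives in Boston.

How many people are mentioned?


People: Hank, Dave, Grace, Mia. Count = 4

4


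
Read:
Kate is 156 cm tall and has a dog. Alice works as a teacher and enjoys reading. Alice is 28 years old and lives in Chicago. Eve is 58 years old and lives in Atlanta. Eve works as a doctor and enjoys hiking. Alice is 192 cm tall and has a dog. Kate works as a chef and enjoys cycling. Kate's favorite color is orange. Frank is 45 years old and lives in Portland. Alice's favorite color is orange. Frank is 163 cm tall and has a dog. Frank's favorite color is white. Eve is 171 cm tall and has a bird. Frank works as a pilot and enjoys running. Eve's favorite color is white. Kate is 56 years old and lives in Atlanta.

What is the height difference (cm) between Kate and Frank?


|156 - 163| = 7

7


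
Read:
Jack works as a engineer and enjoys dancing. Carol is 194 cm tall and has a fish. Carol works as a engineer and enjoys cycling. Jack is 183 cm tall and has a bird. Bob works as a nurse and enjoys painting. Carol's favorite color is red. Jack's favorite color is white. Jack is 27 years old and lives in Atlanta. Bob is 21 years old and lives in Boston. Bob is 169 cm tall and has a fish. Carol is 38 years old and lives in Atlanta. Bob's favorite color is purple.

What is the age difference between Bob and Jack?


|21 - 27| = 6

6


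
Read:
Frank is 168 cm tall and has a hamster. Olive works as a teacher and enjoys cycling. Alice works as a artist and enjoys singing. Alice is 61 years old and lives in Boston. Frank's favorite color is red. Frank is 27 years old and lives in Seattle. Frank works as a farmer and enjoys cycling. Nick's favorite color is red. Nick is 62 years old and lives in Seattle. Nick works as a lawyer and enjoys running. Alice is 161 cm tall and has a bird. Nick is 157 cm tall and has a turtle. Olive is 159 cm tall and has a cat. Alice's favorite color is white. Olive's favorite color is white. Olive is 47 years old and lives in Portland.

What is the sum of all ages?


62+27+47+61 = 197

197


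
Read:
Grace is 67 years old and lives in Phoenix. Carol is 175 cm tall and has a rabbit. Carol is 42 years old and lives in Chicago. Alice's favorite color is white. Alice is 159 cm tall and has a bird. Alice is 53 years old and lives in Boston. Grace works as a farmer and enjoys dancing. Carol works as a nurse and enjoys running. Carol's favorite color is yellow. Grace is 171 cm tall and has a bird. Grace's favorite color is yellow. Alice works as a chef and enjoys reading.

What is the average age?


Sum=162, n=3, avg=54

54


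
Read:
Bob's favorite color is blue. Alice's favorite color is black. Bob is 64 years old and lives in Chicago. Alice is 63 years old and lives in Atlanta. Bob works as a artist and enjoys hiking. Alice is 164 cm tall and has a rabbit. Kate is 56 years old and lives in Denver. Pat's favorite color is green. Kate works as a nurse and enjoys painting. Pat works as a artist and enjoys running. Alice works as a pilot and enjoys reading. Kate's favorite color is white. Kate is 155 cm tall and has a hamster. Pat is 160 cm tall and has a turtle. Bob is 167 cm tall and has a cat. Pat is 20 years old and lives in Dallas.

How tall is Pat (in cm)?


Pat is 160 cm tall

160


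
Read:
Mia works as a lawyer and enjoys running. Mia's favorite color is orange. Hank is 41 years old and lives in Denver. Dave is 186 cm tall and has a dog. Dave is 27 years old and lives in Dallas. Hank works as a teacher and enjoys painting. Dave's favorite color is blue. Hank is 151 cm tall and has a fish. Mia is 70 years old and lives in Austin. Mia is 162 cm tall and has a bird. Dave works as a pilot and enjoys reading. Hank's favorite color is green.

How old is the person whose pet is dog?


Person with pet=dog is Dave, age 27

27


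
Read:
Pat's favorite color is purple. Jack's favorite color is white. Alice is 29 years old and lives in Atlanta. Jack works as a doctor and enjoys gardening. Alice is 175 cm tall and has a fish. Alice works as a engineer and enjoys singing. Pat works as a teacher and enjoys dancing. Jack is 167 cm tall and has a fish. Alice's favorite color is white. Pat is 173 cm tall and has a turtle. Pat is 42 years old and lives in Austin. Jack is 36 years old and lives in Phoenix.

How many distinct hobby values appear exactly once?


Unique hobby values: 3

3


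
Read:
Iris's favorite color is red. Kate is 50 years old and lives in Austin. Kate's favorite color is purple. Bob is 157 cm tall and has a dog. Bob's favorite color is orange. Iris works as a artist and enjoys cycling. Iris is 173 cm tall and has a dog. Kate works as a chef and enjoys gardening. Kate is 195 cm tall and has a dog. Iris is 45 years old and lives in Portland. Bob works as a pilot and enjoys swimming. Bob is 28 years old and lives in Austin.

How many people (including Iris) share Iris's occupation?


Iris is a artist. Count = 1

1


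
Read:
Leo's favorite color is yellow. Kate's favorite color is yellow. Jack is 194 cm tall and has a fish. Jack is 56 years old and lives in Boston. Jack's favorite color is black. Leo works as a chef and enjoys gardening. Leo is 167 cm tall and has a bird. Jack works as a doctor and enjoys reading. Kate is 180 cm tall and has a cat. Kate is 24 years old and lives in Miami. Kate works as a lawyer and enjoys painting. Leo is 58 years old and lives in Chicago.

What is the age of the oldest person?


Oldest: Leo at 58

58


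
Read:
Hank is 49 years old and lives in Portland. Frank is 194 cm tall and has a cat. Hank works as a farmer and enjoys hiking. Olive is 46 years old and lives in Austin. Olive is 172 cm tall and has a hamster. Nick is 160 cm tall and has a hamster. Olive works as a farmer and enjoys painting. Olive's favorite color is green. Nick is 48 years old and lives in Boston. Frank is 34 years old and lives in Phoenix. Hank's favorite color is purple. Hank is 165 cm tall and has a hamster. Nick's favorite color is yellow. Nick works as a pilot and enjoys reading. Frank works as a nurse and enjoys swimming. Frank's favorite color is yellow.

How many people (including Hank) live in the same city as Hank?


Hank lives in Portland. Count = 1

1


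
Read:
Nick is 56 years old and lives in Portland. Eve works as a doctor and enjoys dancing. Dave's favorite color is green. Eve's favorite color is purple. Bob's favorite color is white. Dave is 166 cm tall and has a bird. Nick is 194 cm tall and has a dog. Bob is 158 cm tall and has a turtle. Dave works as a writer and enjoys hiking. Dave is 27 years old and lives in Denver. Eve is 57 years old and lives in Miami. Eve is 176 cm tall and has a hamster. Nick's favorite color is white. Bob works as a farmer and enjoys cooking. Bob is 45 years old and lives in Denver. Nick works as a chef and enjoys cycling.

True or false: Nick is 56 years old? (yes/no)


Nick is actually 56. yes

yes


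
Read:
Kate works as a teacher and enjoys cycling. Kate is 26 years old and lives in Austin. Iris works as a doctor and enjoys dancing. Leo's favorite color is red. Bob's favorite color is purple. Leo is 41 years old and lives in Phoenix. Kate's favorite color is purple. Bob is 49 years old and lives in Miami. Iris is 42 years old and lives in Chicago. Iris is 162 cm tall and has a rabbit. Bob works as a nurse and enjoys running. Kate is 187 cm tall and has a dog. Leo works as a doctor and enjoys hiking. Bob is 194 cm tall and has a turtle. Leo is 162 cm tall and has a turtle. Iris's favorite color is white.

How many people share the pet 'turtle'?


Count: 2

2


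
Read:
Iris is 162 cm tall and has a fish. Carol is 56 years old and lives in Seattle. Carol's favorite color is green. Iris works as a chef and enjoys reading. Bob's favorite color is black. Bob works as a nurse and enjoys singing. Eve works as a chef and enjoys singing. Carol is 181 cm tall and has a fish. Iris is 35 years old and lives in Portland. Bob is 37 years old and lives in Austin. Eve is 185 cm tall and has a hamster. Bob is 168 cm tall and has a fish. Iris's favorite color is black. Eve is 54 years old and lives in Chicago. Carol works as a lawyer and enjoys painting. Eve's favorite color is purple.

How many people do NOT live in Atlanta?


Not in Atlanta: 4

4


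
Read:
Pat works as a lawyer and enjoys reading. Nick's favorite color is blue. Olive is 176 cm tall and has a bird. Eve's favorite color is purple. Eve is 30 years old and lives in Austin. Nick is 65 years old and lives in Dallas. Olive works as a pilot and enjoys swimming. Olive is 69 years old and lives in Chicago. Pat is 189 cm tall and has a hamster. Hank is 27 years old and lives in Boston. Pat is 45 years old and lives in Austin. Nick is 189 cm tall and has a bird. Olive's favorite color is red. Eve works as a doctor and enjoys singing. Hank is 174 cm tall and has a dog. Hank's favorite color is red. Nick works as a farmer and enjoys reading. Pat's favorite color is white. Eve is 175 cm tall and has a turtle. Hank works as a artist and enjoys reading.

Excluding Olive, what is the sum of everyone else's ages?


Sum (excluding Olive): 167

167


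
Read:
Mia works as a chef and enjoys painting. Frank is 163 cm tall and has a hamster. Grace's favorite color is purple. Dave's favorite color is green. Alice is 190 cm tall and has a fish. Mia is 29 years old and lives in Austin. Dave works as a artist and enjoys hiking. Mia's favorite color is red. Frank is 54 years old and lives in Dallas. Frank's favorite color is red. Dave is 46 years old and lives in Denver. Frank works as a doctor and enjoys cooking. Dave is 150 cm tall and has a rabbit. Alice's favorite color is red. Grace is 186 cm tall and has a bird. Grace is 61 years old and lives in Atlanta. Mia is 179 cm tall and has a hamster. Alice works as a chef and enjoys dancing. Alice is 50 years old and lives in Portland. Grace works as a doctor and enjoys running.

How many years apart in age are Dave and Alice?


46 vs 50, diff = 4

4


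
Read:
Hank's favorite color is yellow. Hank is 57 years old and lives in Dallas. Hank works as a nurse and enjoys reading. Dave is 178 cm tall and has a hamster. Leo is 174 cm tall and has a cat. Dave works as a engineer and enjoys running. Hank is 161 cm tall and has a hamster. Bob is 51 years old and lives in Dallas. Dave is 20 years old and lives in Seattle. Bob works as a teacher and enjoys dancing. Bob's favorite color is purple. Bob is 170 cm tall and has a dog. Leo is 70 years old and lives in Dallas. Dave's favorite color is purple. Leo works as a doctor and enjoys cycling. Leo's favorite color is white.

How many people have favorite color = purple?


Count: 2

2


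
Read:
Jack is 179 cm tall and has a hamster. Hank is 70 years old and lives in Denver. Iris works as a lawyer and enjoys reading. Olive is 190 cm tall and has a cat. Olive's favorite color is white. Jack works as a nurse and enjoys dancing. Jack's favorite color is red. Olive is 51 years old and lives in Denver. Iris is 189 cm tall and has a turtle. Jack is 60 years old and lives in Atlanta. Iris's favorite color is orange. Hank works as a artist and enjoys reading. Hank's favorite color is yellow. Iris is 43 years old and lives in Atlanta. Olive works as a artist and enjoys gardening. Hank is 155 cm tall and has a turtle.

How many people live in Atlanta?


Count in Atlanta: 2

2


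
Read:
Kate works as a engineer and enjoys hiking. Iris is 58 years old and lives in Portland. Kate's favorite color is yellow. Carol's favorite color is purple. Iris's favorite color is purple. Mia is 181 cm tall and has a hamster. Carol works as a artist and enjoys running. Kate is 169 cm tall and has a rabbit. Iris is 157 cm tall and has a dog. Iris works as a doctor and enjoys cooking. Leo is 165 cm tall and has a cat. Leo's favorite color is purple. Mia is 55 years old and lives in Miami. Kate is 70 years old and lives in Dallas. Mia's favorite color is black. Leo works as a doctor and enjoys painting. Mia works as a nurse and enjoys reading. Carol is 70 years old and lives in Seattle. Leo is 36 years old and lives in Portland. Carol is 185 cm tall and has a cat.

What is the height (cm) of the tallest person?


Tallest: Carol at 185 cm

185


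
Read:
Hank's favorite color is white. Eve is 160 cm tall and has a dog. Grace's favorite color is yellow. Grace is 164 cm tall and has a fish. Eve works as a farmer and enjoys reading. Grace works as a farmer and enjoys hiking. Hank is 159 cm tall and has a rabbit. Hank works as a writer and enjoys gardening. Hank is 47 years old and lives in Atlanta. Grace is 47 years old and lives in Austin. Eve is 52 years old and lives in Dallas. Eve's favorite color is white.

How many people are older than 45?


Filter: 3

3


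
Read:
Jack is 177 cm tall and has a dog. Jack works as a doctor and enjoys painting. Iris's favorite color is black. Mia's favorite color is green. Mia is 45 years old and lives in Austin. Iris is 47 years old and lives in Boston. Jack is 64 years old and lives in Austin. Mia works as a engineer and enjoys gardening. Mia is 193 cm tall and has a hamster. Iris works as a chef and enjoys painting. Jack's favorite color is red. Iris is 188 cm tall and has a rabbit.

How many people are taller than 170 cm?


Taller than 170: 3

3


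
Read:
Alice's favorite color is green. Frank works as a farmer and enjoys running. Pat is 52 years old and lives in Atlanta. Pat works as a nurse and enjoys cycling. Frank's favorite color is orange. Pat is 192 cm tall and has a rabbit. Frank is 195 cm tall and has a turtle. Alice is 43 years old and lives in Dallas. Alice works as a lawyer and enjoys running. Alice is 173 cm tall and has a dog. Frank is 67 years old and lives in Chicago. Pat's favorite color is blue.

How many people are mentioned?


People: Pat, Alice, Frank. Count = 3

3


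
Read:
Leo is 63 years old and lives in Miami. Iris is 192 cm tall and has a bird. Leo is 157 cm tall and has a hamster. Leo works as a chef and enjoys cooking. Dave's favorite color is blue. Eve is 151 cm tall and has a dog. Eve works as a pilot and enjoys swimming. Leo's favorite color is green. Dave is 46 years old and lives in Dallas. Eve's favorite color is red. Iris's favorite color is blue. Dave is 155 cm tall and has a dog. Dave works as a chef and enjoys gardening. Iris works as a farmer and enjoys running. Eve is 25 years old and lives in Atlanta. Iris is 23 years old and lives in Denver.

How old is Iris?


Iris is 23 years old

23


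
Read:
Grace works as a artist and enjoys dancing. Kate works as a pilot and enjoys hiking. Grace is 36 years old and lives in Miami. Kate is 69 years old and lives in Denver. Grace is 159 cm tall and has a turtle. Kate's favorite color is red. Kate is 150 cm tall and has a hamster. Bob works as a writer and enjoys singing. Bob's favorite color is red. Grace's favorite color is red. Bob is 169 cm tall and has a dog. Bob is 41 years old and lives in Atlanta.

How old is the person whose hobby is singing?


Person with hobby=singing is Bob, age 41

41


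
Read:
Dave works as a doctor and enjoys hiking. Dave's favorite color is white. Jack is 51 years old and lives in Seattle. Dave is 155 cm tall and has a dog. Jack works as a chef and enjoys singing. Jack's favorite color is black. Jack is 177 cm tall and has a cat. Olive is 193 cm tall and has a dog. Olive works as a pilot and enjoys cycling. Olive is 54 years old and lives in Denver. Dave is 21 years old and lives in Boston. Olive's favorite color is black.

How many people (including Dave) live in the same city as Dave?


Dave lives in Boston. Count = 1

1


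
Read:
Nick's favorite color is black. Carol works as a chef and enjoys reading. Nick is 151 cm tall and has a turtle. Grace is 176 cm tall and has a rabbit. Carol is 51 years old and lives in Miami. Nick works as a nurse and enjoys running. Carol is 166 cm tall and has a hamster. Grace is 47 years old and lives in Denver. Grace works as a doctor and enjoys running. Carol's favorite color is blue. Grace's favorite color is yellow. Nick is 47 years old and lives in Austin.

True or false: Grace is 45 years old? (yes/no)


Grace is actually 47. no

no


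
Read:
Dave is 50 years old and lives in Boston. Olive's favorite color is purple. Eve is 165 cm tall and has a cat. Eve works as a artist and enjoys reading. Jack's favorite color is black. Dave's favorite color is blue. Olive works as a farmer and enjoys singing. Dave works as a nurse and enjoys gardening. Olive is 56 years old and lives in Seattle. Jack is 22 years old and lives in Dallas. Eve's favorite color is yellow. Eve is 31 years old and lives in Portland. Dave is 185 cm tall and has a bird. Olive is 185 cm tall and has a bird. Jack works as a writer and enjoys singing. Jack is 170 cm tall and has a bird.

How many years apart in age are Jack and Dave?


22 vs 50, diff = 28

28


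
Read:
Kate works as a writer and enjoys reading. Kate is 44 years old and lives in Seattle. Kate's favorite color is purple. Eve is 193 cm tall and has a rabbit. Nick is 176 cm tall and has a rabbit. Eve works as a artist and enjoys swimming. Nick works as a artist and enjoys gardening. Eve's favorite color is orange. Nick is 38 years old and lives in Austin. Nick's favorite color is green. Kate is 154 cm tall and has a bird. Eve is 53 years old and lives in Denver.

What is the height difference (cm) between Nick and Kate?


|176 - 154| = 22

22


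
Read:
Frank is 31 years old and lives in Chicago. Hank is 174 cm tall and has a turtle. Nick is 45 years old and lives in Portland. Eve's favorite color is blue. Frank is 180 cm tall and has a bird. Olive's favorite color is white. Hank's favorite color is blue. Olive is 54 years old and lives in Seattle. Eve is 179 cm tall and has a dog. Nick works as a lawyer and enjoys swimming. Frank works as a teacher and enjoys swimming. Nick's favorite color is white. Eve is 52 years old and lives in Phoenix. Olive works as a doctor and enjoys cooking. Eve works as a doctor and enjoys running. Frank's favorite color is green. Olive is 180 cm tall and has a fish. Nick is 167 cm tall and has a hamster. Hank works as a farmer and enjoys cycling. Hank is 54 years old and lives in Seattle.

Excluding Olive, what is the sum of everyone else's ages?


Sum (excluding Olive): 182

182


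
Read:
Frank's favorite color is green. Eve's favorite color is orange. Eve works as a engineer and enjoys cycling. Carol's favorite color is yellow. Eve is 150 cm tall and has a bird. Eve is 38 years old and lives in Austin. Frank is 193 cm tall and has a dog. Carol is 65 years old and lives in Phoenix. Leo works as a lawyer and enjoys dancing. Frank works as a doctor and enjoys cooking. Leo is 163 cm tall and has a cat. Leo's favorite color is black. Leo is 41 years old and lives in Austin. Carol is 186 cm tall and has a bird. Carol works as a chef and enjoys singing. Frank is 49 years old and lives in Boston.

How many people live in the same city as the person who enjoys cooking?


Person with hobby cooking is Frank, city Boston. Count = 1

1


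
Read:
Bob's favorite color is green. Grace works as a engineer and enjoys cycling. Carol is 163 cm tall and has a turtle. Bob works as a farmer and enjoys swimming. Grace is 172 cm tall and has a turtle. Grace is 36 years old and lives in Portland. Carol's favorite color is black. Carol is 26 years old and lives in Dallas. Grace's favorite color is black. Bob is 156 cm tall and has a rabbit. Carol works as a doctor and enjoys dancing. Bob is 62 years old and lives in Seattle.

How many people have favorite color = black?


Count: 2

2


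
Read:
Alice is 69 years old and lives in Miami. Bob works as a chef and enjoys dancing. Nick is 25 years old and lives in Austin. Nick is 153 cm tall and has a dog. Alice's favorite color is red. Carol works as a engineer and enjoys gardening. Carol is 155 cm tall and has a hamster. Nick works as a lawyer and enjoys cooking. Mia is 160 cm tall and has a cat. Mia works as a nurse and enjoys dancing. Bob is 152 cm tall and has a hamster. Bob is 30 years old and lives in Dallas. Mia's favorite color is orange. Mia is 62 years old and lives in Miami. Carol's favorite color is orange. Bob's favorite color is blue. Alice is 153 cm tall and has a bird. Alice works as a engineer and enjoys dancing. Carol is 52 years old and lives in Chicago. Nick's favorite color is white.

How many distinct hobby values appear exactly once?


Unique hobby values: 2

2


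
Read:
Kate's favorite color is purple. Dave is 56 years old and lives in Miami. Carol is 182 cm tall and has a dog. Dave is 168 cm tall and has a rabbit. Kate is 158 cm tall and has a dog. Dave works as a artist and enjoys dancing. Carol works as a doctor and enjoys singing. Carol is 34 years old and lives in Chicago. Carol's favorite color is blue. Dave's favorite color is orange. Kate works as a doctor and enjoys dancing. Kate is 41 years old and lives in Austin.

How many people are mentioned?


People: Carol, Kate, Dave. Count = 3

3


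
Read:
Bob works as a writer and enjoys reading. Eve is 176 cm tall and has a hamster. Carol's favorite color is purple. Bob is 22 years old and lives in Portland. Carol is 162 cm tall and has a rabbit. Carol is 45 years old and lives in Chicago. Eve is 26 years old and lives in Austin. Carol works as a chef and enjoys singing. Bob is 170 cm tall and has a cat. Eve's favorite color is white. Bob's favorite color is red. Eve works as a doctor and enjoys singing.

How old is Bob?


Bob is 22 years old

22


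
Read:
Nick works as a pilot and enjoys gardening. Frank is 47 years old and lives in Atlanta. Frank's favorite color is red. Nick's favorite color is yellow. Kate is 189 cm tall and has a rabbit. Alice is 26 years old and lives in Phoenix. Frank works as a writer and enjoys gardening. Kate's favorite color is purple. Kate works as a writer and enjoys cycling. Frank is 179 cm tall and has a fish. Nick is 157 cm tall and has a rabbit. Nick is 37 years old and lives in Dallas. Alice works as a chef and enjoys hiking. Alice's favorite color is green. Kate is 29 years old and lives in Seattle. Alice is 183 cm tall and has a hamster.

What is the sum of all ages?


47+37+26+29 = 139

139


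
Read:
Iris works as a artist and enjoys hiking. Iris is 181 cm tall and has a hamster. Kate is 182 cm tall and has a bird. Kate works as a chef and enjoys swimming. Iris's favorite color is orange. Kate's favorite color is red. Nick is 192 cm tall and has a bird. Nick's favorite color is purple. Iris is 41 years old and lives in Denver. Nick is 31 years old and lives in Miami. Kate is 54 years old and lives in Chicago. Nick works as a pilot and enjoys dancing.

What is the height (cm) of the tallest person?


Tallest: Nick at 192 cm

192


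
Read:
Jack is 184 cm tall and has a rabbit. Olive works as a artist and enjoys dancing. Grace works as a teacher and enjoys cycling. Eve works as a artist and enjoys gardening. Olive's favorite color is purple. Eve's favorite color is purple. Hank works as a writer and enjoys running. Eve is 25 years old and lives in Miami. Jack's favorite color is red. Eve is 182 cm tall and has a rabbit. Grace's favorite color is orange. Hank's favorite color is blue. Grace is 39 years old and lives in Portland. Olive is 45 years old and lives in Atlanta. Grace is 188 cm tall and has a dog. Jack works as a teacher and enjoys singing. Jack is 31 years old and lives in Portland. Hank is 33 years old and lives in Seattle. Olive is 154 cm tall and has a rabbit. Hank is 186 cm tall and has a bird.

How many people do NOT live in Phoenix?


Not in Phoenix: 5

5


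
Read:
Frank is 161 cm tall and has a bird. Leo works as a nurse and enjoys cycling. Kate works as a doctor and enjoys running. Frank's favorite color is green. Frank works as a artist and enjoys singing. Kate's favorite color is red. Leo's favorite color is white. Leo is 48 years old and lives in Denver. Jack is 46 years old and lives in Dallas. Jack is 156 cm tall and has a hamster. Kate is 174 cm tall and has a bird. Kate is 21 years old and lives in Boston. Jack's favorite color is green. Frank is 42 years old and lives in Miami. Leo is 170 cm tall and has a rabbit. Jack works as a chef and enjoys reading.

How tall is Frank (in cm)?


Frank is 161 cm tall

161


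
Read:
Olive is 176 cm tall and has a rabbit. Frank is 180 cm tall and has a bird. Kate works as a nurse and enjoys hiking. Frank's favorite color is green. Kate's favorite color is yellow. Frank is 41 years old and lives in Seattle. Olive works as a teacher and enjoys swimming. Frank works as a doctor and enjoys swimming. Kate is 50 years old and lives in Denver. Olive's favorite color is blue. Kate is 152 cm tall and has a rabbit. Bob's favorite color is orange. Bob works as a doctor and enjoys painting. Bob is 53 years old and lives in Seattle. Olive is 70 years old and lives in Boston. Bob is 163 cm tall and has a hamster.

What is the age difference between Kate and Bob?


|50 - 53| = 3

3


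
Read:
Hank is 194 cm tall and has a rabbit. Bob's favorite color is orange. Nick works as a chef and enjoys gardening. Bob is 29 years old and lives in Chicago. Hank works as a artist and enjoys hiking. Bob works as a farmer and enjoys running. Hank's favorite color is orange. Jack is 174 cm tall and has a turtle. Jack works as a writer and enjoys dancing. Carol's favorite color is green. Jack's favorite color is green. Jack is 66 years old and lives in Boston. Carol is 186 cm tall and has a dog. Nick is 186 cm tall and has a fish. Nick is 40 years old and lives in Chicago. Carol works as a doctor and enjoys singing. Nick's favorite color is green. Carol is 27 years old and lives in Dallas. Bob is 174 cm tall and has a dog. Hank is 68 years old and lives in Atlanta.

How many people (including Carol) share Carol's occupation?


Carol is a doctor. Count = 1

1


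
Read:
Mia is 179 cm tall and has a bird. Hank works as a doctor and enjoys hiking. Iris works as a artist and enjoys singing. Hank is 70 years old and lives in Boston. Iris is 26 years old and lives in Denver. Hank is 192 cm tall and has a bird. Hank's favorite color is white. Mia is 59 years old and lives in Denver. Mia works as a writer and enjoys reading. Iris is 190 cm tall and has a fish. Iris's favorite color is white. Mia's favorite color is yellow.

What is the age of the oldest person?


Oldest: Hank at 70

70


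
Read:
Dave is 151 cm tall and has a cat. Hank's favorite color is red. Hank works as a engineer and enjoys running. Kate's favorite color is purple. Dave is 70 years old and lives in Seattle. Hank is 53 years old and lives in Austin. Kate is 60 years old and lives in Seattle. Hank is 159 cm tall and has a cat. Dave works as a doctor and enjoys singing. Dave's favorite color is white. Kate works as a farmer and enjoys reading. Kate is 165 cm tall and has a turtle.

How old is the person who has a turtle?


Person with turtle is Kate, age 60

60


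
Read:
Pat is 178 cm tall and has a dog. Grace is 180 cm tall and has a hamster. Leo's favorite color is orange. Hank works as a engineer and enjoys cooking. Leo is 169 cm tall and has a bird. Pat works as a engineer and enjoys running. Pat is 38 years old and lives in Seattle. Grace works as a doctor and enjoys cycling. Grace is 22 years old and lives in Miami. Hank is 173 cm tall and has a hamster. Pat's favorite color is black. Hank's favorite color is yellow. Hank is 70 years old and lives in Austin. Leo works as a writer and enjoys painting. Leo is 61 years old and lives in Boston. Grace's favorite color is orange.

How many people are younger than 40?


Filter: 2

2


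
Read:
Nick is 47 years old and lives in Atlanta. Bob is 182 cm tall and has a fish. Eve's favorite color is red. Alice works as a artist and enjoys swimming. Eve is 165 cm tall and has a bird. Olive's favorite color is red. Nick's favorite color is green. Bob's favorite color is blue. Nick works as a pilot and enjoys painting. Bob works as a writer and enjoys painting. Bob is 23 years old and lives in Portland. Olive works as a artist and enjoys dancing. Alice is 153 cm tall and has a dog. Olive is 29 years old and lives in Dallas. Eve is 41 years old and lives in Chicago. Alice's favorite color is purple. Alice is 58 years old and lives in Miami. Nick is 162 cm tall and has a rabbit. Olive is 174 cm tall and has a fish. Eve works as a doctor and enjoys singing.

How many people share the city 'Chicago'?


Count: 1

1


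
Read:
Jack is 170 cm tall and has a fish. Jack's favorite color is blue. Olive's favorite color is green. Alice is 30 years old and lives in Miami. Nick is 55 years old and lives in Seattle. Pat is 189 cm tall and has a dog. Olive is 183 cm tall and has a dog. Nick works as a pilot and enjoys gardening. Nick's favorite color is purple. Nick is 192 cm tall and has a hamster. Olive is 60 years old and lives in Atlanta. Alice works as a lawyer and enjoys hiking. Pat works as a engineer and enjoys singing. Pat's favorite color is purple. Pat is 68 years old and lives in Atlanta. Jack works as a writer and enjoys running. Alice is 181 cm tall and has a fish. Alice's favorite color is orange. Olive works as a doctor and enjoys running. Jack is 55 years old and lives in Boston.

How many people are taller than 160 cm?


Taller than 160: 5

5


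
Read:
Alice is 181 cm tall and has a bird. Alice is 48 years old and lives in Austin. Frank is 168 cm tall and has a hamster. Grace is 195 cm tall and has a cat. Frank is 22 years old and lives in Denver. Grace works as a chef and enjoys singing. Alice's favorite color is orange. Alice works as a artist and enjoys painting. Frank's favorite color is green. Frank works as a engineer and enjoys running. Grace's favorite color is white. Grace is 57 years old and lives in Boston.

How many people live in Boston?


Count in Boston: 1

1


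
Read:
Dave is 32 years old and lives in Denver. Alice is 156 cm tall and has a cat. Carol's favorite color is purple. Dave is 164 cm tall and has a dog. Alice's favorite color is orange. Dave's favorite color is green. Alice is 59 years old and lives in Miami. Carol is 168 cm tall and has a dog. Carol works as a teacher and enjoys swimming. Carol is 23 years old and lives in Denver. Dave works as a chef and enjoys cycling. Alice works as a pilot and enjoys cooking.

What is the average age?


Sum=114, n=3, avg=38

38


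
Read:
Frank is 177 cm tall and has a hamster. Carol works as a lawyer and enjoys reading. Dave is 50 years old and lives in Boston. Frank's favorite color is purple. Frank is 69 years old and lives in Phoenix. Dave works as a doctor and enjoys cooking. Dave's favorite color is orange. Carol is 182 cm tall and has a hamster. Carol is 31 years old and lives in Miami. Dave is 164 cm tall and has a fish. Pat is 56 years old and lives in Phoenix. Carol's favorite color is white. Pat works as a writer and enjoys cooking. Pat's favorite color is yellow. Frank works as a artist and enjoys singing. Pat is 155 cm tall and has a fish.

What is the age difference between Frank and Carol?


|69 - 31| = 38

38


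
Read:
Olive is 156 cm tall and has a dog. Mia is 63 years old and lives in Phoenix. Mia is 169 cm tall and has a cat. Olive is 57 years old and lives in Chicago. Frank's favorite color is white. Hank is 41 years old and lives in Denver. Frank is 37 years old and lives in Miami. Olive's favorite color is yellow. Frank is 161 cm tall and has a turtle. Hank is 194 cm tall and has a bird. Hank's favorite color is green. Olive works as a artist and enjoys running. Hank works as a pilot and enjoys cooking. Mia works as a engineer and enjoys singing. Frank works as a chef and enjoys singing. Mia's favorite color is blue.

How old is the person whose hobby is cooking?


Person with hobby=cooking is Hank, age 41

41


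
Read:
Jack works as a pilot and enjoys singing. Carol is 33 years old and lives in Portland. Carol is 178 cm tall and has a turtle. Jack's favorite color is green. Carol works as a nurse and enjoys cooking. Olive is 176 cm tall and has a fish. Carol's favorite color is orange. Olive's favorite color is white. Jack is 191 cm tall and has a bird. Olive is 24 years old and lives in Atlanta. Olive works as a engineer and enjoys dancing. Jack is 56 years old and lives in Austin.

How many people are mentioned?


People: Carol, Olive, Jack. Count = 3

3


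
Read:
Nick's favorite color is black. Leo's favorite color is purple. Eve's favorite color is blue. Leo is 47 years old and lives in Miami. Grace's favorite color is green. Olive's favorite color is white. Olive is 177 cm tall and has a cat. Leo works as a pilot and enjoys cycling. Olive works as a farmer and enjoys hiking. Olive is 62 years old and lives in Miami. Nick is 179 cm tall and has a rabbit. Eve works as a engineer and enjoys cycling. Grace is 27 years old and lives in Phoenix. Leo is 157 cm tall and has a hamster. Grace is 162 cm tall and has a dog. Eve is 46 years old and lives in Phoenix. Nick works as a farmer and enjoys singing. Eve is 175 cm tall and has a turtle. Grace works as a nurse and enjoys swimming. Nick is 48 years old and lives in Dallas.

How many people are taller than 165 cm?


Taller than 165: 3

3


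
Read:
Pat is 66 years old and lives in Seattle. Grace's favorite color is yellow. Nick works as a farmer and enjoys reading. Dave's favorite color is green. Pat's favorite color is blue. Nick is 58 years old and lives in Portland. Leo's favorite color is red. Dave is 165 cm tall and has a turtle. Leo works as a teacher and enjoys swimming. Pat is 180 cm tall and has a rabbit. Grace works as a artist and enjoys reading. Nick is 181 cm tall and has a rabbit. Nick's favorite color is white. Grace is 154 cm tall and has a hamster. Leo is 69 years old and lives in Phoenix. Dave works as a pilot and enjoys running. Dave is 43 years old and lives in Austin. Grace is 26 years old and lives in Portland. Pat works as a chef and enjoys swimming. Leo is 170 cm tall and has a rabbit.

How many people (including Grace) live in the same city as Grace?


Grace lives in Portland. Count = 2

2


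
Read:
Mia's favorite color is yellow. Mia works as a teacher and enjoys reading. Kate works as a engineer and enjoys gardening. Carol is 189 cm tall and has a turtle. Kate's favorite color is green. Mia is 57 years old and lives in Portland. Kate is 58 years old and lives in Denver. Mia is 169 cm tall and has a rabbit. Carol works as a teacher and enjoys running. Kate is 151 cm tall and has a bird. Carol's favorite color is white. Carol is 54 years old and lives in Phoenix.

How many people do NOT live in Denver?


Not in Denver: 2

2


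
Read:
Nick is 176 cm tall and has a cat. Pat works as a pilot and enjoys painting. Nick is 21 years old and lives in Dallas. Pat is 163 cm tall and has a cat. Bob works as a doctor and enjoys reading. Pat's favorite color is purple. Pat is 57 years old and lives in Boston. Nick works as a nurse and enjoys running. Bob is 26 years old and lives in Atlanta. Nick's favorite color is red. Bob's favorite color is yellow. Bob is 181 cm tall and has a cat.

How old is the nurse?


The nurse is Nick, age 21

21


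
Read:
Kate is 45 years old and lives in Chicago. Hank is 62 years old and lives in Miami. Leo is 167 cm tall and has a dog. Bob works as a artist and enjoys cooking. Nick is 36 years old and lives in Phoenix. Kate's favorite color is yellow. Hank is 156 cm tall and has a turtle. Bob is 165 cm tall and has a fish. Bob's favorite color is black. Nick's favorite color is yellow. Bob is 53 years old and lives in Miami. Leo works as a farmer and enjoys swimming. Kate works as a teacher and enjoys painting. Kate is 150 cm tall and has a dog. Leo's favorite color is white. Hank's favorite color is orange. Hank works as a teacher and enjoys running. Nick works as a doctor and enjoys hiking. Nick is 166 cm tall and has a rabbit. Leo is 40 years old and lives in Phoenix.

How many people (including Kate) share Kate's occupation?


Kate is a teacher. Count = 2

2


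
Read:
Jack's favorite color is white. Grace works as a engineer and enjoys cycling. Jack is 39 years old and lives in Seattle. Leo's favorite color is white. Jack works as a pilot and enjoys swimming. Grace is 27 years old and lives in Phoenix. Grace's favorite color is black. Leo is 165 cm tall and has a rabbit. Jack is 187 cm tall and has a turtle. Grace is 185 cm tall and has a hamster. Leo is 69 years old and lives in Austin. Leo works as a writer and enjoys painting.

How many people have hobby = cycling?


Count: 1

1


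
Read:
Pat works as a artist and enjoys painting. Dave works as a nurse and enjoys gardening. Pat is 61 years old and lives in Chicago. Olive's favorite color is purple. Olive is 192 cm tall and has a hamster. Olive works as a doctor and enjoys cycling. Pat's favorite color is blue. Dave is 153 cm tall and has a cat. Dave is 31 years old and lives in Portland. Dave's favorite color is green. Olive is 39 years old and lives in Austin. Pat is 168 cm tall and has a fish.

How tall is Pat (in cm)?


Pat is 168 cm tall

168


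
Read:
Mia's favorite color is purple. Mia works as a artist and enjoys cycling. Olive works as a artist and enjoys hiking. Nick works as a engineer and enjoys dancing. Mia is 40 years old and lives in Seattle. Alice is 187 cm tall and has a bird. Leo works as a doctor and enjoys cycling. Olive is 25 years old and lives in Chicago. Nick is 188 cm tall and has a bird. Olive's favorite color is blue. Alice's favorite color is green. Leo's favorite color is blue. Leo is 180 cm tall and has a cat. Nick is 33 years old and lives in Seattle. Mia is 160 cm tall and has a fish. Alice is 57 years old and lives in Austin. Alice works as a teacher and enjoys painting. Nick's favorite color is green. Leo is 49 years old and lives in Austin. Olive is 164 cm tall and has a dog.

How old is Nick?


Nick is 33 years old

33


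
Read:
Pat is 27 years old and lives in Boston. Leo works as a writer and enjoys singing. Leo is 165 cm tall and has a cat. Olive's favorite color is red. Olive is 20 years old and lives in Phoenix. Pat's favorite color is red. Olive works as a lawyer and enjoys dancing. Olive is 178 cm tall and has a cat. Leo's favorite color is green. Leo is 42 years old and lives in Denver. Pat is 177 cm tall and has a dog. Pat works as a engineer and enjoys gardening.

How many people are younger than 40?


Filter: 2

2
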